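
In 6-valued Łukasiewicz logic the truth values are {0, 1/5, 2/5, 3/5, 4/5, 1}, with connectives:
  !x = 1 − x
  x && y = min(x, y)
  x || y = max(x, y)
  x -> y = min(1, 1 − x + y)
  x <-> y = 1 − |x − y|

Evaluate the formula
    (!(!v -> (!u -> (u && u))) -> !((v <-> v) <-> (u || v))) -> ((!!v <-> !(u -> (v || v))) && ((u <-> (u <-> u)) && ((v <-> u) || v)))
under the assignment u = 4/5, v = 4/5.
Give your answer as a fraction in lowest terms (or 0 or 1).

1/5

!v = !4/5 = 1/5
!u = !4/5 = 1/5
u && u = 4/5 && 4/5 = 4/5
!u -> (u && u) = 1/5 -> 4/5 = 1
!v -> (!u -> (u && u)) = 1/5 -> 1 = 1
!(!v -> (!u -> (u && u))) = !1 = 0
v <-> v = 4/5 <-> 4/5 = 1
u || v = 4/5 || 4/5 = 4/5
(v <-> v) <-> (u || v) = 1 <-> 4/5 = 4/5
!((v <-> v) <-> (u || v)) = !4/5 = 1/5
!(!v -> (!u -> (u && u))) -> !((v <-> v) <-> (u || v)) = 0 -> 1/5 = 1
!v = !4/5 = 1/5
!!v = !1/5 = 4/5
v || v = 4/5 || 4/5 = 4/5
u -> (v || v) = 4/5 -> 4/5 = 1
!(u -> (v || v)) = !1 = 0
!!v <-> !(u -> (v || v)) = 4/5 <-> 0 = 1/5
u <-> u = 4/5 <-> 4/5 = 1
u <-> (u <-> u) = 4/5 <-> 1 = 4/5
v <-> u = 4/5 <-> 4/5 = 1
(v <-> u) || v = 1 || 4/5 = 1
(u <-> (u <-> u)) && ((v <-> u) || v) = 4/5 && 1 = 4/5
(!!v <-> !(u -> (v || v))) && ((u <-> (u <-> u)) && ((v <-> u) || v)) = 1/5 && 4/5 = 1/5
(!(!v -> (!u -> (u && u))) -> !((v <-> v) <-> (u || v))) -> ((!!v <-> !(u -> (v || v))) && ((u <-> (u <-> u)) && ((v <-> u) || v))) = 1 -> 1/5 = 1/5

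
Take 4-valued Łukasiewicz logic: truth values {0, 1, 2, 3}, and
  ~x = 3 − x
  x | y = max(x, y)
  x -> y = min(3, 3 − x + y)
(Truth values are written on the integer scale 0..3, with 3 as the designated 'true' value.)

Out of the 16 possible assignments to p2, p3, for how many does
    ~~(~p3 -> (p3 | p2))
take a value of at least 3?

p2 = 0, p3 = 0 ↦ 0  <
p2 = 0, p3 = 1 ↦ 2  <
p2 = 0, p3 = 2 ↦ 3  ≥
p2 = 0, p3 = 3 ↦ 3  ≥
p2 = 1, p3 = 0 ↦ 1  <
p2 = 1, p3 = 1 ↦ 2  <
p2 = 1, p3 = 2 ↦ 3  ≥
p2 = 1, p3 = 3 ↦ 3  ≥
p2 = 2, p3 = 0 ↦ 2  <
p2 = 2, p3 = 1 ↦ 3  ≥
p2 = 2, p3 = 2 ↦ 3  ≥
p2 = 2, p3 = 3 ↦ 3  ≥
p2 = 3, p3 = 0 ↦ 3  ≥
p2 = 3, p3 = 1 ↦ 3  ≥
p2 = 3, p3 = 2 ↦ 3  ≥
p2 = 3, p3 = 3 ↦ 3  ≥
So 11 of the 16 assignments meet the threshold.

11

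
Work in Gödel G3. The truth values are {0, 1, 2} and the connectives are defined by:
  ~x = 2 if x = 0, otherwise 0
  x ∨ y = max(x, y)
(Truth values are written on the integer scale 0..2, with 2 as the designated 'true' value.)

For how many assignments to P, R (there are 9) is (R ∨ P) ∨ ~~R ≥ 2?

P = 0, R = 0 ↦ 0  <
P = 0, R = 1 ↦ 2  ≥
P = 0, R = 2 ↦ 2  ≥
P = 1, R = 0 ↦ 1  <
P = 1, R = 1 ↦ 2  ≥
P = 1, R = 2 ↦ 2  ≥
P = 2, R = 0 ↦ 2  ≥
P = 2, R = 1 ↦ 2  ≥
P = 2, R = 2 ↦ 2  ≥
So 7 of the 9 assignments meet the threshold.

7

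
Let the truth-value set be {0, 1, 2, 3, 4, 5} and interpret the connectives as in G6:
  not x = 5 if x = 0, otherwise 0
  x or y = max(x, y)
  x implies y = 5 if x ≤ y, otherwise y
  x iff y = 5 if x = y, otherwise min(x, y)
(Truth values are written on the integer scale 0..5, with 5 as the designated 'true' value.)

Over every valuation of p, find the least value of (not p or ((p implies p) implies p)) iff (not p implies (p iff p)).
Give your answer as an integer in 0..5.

1

Take p = 1:
not p = not 1 = 0
p implies p = 1 implies 1 = 5
(p implies p) implies p = 5 implies 1 = 1
not p or ((p implies p) implies p) = 0 or 1 = 1
not p = not 1 = 0
p iff p = 1 iff 1 = 5
not p implies (p iff p) = 0 implies 5 = 5
(not p or ((p implies p) implies p)) iff (not p implies (p iff p)) = 1 iff 5 = 1
No assignment yields a value below 1, so this is the minimum.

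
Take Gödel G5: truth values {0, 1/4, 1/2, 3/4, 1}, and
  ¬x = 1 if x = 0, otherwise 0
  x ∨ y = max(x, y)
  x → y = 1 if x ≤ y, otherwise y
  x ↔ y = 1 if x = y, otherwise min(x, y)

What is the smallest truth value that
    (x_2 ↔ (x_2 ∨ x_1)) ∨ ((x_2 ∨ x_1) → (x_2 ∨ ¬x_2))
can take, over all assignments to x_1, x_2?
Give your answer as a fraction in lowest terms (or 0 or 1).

Take x_1 = 1/2, x_2 = 1/4:
x_2 ∨ x_1 = 1/4 ∨ 1/2 = 1/2
x_2 ↔ (x_2 ∨ x_1) = 1/4 ↔ 1/2 = 1/4
x_2 ∨ x_1 = 1/4 ∨ 1/2 = 1/2
¬x_2 = ¬1/4 = 0
x_2 ∨ ¬x_2 = 1/4 ∨ 0 = 1/4
(x_2 ∨ x_1) → (x_2 ∨ ¬x_2) = 1/2 → 1/4 = 1/4
(x_2 ↔ (x_2 ∨ x_1)) ∨ ((x_2 ∨ x_1) → (x_2 ∨ ¬x_2)) = 1/4 ∨ 1/4 = 1/4
No assignment yields a value below 1/4, so this is the minimum.

1/4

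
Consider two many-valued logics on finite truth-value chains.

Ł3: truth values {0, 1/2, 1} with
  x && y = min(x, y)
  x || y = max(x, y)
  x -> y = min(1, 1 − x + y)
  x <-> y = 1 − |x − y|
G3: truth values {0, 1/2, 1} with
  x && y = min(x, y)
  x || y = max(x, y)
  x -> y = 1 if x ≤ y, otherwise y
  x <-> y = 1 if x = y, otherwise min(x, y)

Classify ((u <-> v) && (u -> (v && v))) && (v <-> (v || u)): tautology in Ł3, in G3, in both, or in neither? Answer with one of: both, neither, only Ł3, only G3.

In Ł3: at u = 0, v = 1/2 the value is 1/2 — not a tautology.
In G3: at u = 0, v = 1/2 the value is 0 — not a tautology.

neither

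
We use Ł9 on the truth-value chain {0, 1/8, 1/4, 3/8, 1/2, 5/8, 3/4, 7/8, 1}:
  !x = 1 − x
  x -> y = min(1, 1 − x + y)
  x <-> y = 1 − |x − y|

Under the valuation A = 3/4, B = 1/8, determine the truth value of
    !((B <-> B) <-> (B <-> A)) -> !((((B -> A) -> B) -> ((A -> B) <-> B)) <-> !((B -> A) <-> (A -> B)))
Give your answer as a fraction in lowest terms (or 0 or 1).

3/4

B <-> B = 1/8 <-> 1/8 = 1
B <-> A = 1/8 <-> 3/4 = 3/8
(B <-> B) <-> (B <-> A) = 1 <-> 3/8 = 3/8
!((B <-> B) <-> (B <-> A)) = !3/8 = 5/8
B -> A = 1/8 -> 3/4 = 1
(B -> A) -> B = 1 -> 1/8 = 1/8
A -> B = 3/4 -> 1/8 = 3/8
(A -> B) <-> B = 3/8 <-> 1/8 = 3/4
((B -> A) -> B) -> ((A -> B) <-> B) = 1/8 -> 3/4 = 1
B -> A = 1/8 -> 3/4 = 1
A -> B = 3/4 -> 1/8 = 3/8
(B -> A) <-> (A -> B) = 1 <-> 3/8 = 3/8
!((B -> A) <-> (A -> B)) = !3/8 = 5/8
(((B -> A) -> B) -> ((A -> B) <-> B)) <-> !((B -> A) <-> (A -> B)) = 1 <-> 5/8 = 5/8
!((((B -> A) -> B) -> ((A -> B) <-> B)) <-> !((B -> A) <-> (A -> B))) = !5/8 = 3/8
!((B <-> B) <-> (B <-> A)) -> !((((B -> A) -> B) -> ((A -> B) <-> B)) <-> !((B -> A) <-> (A -> B))) = 5/8 -> 3/8 = 3/4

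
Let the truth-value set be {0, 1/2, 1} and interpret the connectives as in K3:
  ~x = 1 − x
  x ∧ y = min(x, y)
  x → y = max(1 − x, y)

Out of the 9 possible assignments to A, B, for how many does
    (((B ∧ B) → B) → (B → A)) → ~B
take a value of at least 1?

4

A = 0, B = 0 ↦ 1  ≥
A = 0, B = 1/2 ↦ 1/2  <
A = 0, B = 1 ↦ 1  ≥
A = 1/2, B = 0 ↦ 1  ≥
A = 1/2, B = 1/2 ↦ 1/2  <
A = 1/2, B = 1 ↦ 1/2  <
A = 1, B = 0 ↦ 1  ≥
A = 1, B = 1/2 ↦ 1/2  <
A = 1, B = 1 ↦ 0  <
So 4 of the 9 assignments meet the threshold.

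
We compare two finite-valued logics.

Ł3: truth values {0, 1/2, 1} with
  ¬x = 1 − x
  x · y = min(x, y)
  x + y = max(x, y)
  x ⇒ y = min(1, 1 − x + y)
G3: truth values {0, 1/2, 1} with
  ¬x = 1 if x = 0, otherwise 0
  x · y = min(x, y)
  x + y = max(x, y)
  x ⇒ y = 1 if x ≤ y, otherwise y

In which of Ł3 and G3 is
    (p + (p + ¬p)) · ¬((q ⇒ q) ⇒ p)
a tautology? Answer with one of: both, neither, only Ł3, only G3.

neither

In Ł3: at p = 1/2, q = 0 the value is 1/2 — not a tautology.
In G3: at p = 1/2, q = 0 the value is 0 — not a tautology.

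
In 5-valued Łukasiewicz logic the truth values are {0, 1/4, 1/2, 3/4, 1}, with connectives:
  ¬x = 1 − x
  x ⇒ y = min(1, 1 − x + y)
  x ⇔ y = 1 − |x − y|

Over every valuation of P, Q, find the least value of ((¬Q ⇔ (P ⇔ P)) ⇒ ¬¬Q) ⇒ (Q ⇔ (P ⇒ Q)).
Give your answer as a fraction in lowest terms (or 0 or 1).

1/2

Take P = 0, Q = 1/2:
¬Q = ¬1/2 = 1/2
P ⇔ P = 0 ⇔ 0 = 1
¬Q ⇔ (P ⇔ P) = 1/2 ⇔ 1 = 1/2
¬Q = ¬1/2 = 1/2
¬¬Q = ¬1/2 = 1/2
(¬Q ⇔ (P ⇔ P)) ⇒ ¬¬Q = 1/2 ⇒ 1/2 = 1
P ⇒ Q = 0 ⇒ 1/2 = 1
Q ⇔ (P ⇒ Q) = 1/2 ⇔ 1 = 1/2
((¬Q ⇔ (P ⇔ P)) ⇒ ¬¬Q) ⇒ (Q ⇔ (P ⇒ Q)) = 1 ⇒ 1/2 = 1/2
No assignment yields a value below 1/2, so this is the minimum.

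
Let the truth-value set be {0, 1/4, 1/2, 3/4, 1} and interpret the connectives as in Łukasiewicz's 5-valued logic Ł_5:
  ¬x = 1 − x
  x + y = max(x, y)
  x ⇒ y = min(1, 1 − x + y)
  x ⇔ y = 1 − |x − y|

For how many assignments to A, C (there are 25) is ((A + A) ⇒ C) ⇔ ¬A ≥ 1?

value 1: 9 assignments (counts)
value 3/4: 7 assignments
value 1/2: 5 assignments
value 1/4: 3 assignments
value 0: 1 assignment
So 9 of the 25 assignments meet the threshold.

9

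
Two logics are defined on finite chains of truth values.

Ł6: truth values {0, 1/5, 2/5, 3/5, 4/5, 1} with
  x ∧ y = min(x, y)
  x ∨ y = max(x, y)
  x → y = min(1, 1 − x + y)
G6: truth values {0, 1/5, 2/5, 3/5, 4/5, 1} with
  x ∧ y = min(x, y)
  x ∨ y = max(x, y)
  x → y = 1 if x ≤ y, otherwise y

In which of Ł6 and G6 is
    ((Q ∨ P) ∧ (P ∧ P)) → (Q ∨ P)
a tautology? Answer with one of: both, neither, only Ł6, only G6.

In Ł6: every assignment gives 1 — tautology.
In G6: every assignment gives 1 — tautology.

both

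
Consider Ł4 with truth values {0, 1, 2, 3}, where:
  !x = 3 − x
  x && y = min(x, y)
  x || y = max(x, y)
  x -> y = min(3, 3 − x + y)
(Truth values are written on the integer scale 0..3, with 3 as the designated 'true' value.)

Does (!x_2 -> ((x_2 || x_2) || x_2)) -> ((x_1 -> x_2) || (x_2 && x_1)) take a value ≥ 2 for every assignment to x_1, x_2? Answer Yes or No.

x_1 = 0, x_2 = 0 ↦ 3
x_1 = 0, x_2 = 1 ↦ 3
x_1 = 0, x_2 = 2 ↦ 3
x_1 = 0, x_2 = 3 ↦ 3
x_1 = 1, x_2 = 0 ↦ 3
x_1 = 1, x_2 = 1 ↦ 3
x_1 = 1, x_2 = 2 ↦ 3
x_1 = 1, x_2 = 3 ↦ 3
x_1 = 2, x_2 = 0 ↦ 3
x_1 = 2, x_2 = 1 ↦ 3
x_1 = 2, x_2 = 2 ↦ 3
x_1 = 2, x_2 = 3 ↦ 3
x_1 = 3, x_2 = 0 ↦ 3
x_1 = 3, x_2 = 1 ↦ 2
x_1 = 3, x_2 = 2 ↦ 2
x_1 = 3, x_2 = 3 ↦ 3
Every assignment gives a value ≥ 2.

Yes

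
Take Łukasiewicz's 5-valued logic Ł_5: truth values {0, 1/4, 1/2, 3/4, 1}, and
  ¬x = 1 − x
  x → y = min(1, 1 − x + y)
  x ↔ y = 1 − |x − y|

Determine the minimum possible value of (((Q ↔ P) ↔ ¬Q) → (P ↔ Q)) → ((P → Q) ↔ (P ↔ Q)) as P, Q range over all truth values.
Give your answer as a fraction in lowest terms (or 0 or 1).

Take P = 1/2, Q = 1:
Q ↔ P = 1 ↔ 1/2 = 1/2
¬Q = ¬1 = 0
(Q ↔ P) ↔ ¬Q = 1/2 ↔ 0 = 1/2
P ↔ Q = 1/2 ↔ 1 = 1/2
((Q ↔ P) ↔ ¬Q) → (P ↔ Q) = 1/2 → 1/2 = 1
P → Q = 1/2 → 1 = 1
P ↔ Q = 1/2 ↔ 1 = 1/2
(P → Q) ↔ (P ↔ Q) = 1 ↔ 1/2 = 1/2
(((Q ↔ P) ↔ ¬Q) → (P ↔ Q)) → ((P → Q) ↔ (P ↔ Q)) = 1 → 1/2 = 1/2
No assignment yields a value below 1/2, so this is the minimum.

1/2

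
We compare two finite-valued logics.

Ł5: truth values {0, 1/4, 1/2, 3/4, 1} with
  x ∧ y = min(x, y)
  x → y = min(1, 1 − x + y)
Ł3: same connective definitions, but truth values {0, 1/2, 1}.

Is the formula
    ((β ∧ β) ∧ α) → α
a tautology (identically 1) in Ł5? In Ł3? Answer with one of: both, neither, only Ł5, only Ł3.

In Ł5: every assignment gives 1 — tautology.
In Ł3: every assignment gives 1 — tautology.

both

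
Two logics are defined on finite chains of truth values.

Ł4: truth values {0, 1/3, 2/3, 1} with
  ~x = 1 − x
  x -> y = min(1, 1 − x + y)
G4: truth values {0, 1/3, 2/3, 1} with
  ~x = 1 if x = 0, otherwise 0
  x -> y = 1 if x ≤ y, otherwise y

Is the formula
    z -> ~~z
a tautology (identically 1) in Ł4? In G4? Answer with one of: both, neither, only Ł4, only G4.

In Ł4: every assignment gives 1 — tautology.
In G4: every assignment gives 1 — tautology.

both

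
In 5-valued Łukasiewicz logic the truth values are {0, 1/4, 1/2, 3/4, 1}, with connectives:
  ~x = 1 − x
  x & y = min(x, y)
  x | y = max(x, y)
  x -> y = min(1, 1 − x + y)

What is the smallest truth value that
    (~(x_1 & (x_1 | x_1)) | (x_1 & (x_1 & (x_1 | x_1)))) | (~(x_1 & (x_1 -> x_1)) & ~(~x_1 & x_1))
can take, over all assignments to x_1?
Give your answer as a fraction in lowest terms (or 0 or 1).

Take x_1 = 1/2:
x_1 | x_1 = 1/2 | 1/2 = 1/2
x_1 & (x_1 | x_1) = 1/2 & 1/2 = 1/2
~(x_1 & (x_1 | x_1)) = ~1/2 = 1/2
x_1 | x_1 = 1/2 | 1/2 = 1/2
x_1 & (x_1 | x_1) = 1/2 & 1/2 = 1/2
x_1 & (x_1 & (x_1 | x_1)) = 1/2 & 1/2 = 1/2
~(x_1 & (x_1 | x_1)) | (x_1 & (x_1 & (x_1 | x_1))) = 1/2 | 1/2 = 1/2
x_1 -> x_1 = 1/2 -> 1/2 = 1
x_1 & (x_1 -> x_1) = 1/2 & 1 = 1/2
~(x_1 & (x_1 -> x_1)) = ~1/2 = 1/2
~x_1 = ~1/2 = 1/2
~x_1 & x_1 = 1/2 & 1/2 = 1/2
~(~x_1 & x_1) = ~1/2 = 1/2
~(x_1 & (x_1 -> x_1)) & ~(~x_1 & x_1) = 1/2 & 1/2 = 1/2
(~(x_1 & (x_1 | x_1)) | (x_1 & (x_1 & (x_1 | x_1)))) | (~(x_1 & (x_1 -> x_1)) & ~(~x_1 & x_1)) = 1/2 | 1/2 = 1/2
No assignment yields a value below 1/2, so this is the minimum.

1/2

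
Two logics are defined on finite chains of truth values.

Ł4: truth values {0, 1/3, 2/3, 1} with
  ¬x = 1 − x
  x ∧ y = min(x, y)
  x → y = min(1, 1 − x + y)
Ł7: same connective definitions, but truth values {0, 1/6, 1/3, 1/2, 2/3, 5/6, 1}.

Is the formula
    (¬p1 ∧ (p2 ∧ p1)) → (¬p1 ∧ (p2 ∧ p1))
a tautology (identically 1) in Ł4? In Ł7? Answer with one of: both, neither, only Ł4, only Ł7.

both

In Ł4: every assignment gives 1 — tautology.
In Ł7: every assignment gives 1 — tautology.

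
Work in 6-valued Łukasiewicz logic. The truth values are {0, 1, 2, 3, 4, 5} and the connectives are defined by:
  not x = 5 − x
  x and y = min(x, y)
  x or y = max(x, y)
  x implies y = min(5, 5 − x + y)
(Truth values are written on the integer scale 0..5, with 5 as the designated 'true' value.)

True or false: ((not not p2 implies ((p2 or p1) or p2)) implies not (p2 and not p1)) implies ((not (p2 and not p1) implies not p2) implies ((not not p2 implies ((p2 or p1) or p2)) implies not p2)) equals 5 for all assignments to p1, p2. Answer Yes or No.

Yes

At p1 = 3, p2 = 5, for instance:
not p2 = not 5 = 0
not not p2 = not 0 = 5
p2 or p1 = 5 or 3 = 5
(p2 or p1) or p2 = 5 or 5 = 5
not not p2 implies ((p2 or p1) or p2) = 5 implies 5 = 5
not p1 = not 3 = 2
p2 and not p1 = 5 and 2 = 2
not (p2 and not p1) = not 2 = 3
(not not p2 implies ((p2 or p1) or p2)) implies not (p2 and not p1) = 5 implies 3 = 3
not p2 = not 5 = 0
not (p2 and not p1) implies not p2 = 3 implies 0 = 2
(not not p2 implies ((p2 or p1) or p2)) implies not p2 = 5 implies 0 = 0
(not (p2 and not p1) implies not p2) implies ((not not p2 implies ((p2 or p1) or p2)) implies not p2) = 2 implies 0 = 3
((not not p2 implies ((p2 or p1) or p2)) implies not (p2 and not p1)) implies ((not (p2 and not p1) implies not p2) implies ((not not p2 implies ((p2 or p1) or p2)) implies not p2)) = 3 implies 3 = 5
and checking the remaining 35 assignments likewise gives ≥ 5 in every case.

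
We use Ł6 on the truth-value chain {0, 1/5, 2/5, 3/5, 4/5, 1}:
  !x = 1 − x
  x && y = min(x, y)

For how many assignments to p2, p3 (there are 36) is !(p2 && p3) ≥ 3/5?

27

value 1: 11 assignments (counts)
value 4/5: 9 assignments (counts)
value 3/5: 7 assignments (counts)
value 2/5: 5 assignments
value 1/5: 3 assignments
value 0: 1 assignment
So 27 of the 36 assignments meet the threshold.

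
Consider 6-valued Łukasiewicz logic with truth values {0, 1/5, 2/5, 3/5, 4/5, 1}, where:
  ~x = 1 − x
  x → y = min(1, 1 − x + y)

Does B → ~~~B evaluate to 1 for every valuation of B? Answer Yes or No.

No

Counterexample: take B = 3/5.
~B = ~3/5 = 2/5
~~B = ~2/5 = 3/5
~~~B = ~3/5 = 2/5
B → ~~~B = 3/5 → 2/5 = 4/5
This gives 4/5 ≠ 1.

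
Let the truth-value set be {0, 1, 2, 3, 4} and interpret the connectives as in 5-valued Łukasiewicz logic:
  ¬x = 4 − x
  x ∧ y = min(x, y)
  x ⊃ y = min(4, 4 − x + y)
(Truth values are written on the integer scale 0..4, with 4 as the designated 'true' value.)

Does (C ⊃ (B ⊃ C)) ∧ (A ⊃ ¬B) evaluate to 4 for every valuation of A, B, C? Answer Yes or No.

No

Counterexample: take A = 1, B = 4, C = 0.
B ⊃ C = 4 ⊃ 0 = 0
C ⊃ (B ⊃ C) = 0 ⊃ 0 = 4
¬B = ¬4 = 0
A ⊃ ¬B = 1 ⊃ 0 = 3
(C ⊃ (B ⊃ C)) ∧ (A ⊃ ¬B) = 4 ∧ 3 = 3
This gives 3 ≠ 4.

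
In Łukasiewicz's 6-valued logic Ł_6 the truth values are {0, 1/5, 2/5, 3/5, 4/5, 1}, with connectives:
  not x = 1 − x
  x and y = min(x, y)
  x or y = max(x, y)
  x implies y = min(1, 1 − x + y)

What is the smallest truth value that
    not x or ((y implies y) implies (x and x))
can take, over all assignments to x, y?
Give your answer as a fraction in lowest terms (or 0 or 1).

3/5

Take x = 2/5, y = 0:
not x = not 2/5 = 3/5
y implies y = 0 implies 0 = 1
x and x = 2/5 and 2/5 = 2/5
(y implies y) implies (x and x) = 1 implies 2/5 = 2/5
not x or ((y implies y) implies (x and x)) = 3/5 or 2/5 = 3/5
No assignment yields a value below 3/5, so this is the minimum.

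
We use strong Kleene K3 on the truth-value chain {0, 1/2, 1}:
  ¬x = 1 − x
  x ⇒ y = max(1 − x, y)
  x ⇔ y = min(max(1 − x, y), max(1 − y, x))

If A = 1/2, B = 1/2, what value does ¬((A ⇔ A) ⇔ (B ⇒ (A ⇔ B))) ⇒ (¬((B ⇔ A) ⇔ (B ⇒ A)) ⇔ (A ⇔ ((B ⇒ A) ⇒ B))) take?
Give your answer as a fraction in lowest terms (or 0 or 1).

1/2

A ⇔ A = 1/2 ⇔ 1/2 = 1/2
A ⇔ B = 1/2 ⇔ 1/2 = 1/2
B ⇒ (A ⇔ B) = 1/2 ⇒ 1/2 = 1/2
(A ⇔ A) ⇔ (B ⇒ (A ⇔ B)) = 1/2 ⇔ 1/2 = 1/2
¬((A ⇔ A) ⇔ (B ⇒ (A ⇔ B))) = ¬1/2 = 1/2
B ⇔ A = 1/2 ⇔ 1/2 = 1/2
B ⇒ A = 1/2 ⇒ 1/2 = 1/2
(B ⇔ A) ⇔ (B ⇒ A) = 1/2 ⇔ 1/2 = 1/2
¬((B ⇔ A) ⇔ (B ⇒ A)) = ¬1/2 = 1/2
B ⇒ A = 1/2 ⇒ 1/2 = 1/2
(B ⇒ A) ⇒ B = 1/2 ⇒ 1/2 = 1/2
A ⇔ ((B ⇒ A) ⇒ B) = 1/2 ⇔ 1/2 = 1/2
¬((B ⇔ A) ⇔ (B ⇒ A)) ⇔ (A ⇔ ((B ⇒ A) ⇒ B)) = 1/2 ⇔ 1/2 = 1/2
¬((A ⇔ A) ⇔ (B ⇒ (A ⇔ B))) ⇒ (¬((B ⇔ A) ⇔ (B ⇒ A)) ⇔ (A ⇔ ((B ⇒ A) ⇒ B))) = 1/2 ⇒ 1/2 = 1/2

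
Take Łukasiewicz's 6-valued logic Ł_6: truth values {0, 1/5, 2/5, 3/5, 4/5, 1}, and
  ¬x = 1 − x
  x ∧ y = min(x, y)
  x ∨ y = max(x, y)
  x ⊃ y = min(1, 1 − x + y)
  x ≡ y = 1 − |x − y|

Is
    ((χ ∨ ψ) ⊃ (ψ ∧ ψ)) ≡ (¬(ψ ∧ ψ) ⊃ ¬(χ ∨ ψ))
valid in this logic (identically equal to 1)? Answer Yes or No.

At ψ = 4/5, χ = 3/5, for instance:
χ ∨ ψ = 3/5 ∨ 4/5 = 4/5
ψ ∧ ψ = 4/5 ∧ 4/5 = 4/5
(χ ∨ ψ) ⊃ (ψ ∧ ψ) = 4/5 ⊃ 4/5 = 1
¬(ψ ∧ ψ) = ¬4/5 = 1/5
¬(χ ∨ ψ) = ¬4/5 = 1/5
¬(ψ ∧ ψ) ⊃ ¬(χ ∨ ψ) = 1/5 ⊃ 1/5 = 1
((χ ∨ ψ) ⊃ (ψ ∧ ψ)) ≡ (¬(ψ ∧ ψ) ⊃ ¬(χ ∨ ψ)) = 1 ≡ 1 = 1
and checking the remaining 35 assignments likewise gives ≥ 1 in every case.

Yes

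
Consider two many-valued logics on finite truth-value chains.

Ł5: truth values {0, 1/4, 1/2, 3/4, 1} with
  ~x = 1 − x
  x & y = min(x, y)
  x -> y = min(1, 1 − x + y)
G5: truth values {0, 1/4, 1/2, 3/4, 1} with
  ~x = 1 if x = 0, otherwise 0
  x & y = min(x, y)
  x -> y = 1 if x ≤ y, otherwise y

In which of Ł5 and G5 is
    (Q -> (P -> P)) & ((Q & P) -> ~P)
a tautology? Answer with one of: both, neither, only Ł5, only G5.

neither

In Ł5: at P = 3/4, Q = 1/2 the value is 3/4 — not a tautology.
In G5: at P = 1/4, Q = 1/4 the value is 0 — not a tautology.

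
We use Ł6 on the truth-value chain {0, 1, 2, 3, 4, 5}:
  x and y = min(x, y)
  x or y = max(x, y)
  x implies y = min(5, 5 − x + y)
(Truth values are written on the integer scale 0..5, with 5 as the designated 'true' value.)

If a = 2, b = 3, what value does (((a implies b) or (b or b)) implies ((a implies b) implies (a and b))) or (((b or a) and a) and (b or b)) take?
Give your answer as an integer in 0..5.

a implies b = 2 implies 3 = 5
b or b = 3 or 3 = 3
(a implies b) or (b or b) = 5 or 3 = 5
a implies b = 2 implies 3 = 5
a and b = 2 and 3 = 2
(a implies b) implies (a and b) = 5 implies 2 = 2
((a implies b) or (b or b)) implies ((a implies b) implies (a and b)) = 5 implies 2 = 2
b or a = 3 or 2 = 3
(b or a) and a = 3 and 2 = 2
b or b = 3 or 3 = 3
((b or a) and a) and (b or b) = 2 and 3 = 2
(((a implies b) or (b or b)) implies ((a implies b) implies (a and b))) or (((b or a) and a) and (b or b)) = 2 or 2 = 2

2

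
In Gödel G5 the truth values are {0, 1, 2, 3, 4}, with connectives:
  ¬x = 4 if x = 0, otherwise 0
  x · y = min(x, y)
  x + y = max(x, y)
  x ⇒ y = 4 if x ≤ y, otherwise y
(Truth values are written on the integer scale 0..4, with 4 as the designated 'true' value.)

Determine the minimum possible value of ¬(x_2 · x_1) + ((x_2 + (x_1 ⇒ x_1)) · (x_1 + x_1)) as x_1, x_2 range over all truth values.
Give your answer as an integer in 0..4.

1

Take x_1 = 1, x_2 = 1:
x_2 · x_1 = 1 · 1 = 1
¬(x_2 · x_1) = ¬1 = 0
x_1 ⇒ x_1 = 1 ⇒ 1 = 4
x_2 + (x_1 ⇒ x_1) = 1 + 4 = 4
x_1 + x_1 = 1 + 1 = 1
(x_2 + (x_1 ⇒ x_1)) · (x_1 + x_1) = 4 · 1 = 1
¬(x_2 · x_1) + ((x_2 + (x_1 ⇒ x_1)) · (x_1 + x_1)) = 0 + 1 = 1
No assignment yields a value below 1, so this is the minimum.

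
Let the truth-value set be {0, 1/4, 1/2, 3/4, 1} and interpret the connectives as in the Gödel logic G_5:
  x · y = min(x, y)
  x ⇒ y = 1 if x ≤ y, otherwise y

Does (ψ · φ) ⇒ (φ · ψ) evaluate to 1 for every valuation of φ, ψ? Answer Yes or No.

Yes

At φ = 3/4, ψ = 1/2, for instance:
ψ · φ = 1/2 · 3/4 = 1/2
φ · ψ = 3/4 · 1/2 = 1/2
(ψ · φ) ⇒ (φ · ψ) = 1/2 ⇒ 1/2 = 1
and checking the remaining 24 assignments likewise gives ≥ 1 in every case.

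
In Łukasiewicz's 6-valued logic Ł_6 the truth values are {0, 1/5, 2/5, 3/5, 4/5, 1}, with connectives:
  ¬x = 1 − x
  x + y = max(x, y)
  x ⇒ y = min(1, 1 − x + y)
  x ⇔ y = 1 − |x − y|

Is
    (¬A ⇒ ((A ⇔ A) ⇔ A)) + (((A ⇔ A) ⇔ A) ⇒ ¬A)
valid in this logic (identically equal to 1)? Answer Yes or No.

Yes

A = 0 ↦ 1
A = 1/5 ↦ 1
A = 2/5 ↦ 1
A = 3/5 ↦ 1
A = 4/5 ↦ 1
A = 1 ↦ 1
Every assignment gives a value ≥ 1.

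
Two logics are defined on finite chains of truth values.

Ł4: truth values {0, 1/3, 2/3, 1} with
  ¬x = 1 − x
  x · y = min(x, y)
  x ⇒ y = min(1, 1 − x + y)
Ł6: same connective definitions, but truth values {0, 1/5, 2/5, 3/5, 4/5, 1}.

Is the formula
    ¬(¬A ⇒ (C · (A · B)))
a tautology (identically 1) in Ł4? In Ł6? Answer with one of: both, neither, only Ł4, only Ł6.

neither

In Ł4: at A = 1/3, B = 0, C = 0 the value is 2/3 — not a tautology.
In Ł6: at A = 1/5, B = 0, C = 0 the value is 4/5 — not a tautology.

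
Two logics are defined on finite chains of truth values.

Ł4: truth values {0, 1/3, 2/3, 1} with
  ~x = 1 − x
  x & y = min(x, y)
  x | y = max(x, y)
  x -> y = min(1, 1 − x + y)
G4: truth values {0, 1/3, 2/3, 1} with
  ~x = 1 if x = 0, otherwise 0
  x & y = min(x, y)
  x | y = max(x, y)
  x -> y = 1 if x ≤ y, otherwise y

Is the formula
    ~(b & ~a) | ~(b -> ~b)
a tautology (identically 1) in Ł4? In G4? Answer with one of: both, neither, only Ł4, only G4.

only G4

In Ł4: at a = 0, b = 1/3 the value is 2/3 — not a tautology.
In G4: every assignment gives 1 — tautology.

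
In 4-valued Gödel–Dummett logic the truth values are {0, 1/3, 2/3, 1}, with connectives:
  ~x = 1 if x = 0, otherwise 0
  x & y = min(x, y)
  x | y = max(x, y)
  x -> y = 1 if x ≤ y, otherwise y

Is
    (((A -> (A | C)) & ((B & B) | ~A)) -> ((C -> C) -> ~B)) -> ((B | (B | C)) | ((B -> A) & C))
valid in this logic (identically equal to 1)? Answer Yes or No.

Counterexample: take A = 0, B = 0, C = 0.
A | C = 0 | 0 = 0
A -> (A | C) = 0 -> 0 = 1
B & B = 0 & 0 = 0
~A = ~0 = 1
(B & B) | ~A = 0 | 1 = 1
(A -> (A | C)) & ((B & B) | ~A) = 1 & 1 = 1
C -> C = 0 -> 0 = 1
~B = ~0 = 1
(C -> C) -> ~B = 1 -> 1 = 1
((A -> (A | C)) & ((B & B) | ~A)) -> ((C -> C) -> ~B) = 1 -> 1 = 1
B | C = 0 | 0 = 0
B | (B | C) = 0 | 0 = 0
B -> A = 0 -> 0 = 1
(B -> A) & C = 1 & 0 = 0
(B | (B | C)) | ((B -> A) & C) = 0 | 0 = 0
(((A -> (A | C)) & ((B & B) | ~A)) -> ((C -> C) -> ~B)) -> ((B | (B | C)) | ((B -> A) & C)) = 1 -> 0 = 0
This gives 0 ≠ 1.

No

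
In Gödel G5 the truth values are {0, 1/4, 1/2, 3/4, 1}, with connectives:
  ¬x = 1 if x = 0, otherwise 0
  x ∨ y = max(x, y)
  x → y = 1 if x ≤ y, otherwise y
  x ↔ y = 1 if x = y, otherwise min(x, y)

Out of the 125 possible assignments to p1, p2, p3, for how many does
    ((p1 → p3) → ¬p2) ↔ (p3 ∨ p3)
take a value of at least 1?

value 1: 9 assignments (counts)
value 3/4: 5 assignments
value 1/2: 5 assignments
value 1/4: 5 assignments
value 0: 101 assignments
So 9 of the 125 assignments meet the threshold.

9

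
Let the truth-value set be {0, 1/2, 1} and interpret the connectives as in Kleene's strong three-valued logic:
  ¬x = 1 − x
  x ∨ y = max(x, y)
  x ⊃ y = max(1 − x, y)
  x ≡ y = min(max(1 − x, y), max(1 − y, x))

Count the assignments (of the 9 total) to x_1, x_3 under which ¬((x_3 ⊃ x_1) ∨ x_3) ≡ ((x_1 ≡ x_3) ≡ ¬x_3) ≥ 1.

2

x_1 = 0, x_3 = 0 ↦ 0  <
x_1 = 0, x_3 = 1/2 ↦ 1/2  <
x_1 = 0, x_3 = 1 ↦ 0  <
x_1 = 1/2, x_3 = 0 ↦ 1/2  <
x_1 = 1/2, x_3 = 1/2 ↦ 1/2  <
x_1 = 1/2, x_3 = 1 ↦ 1/2  <
x_1 = 1, x_3 = 0 ↦ 1  ≥
x_1 = 1, x_3 = 1/2 ↦ 1/2  <
x_1 = 1, x_3 = 1 ↦ 1  ≥
So 2 of the 9 assignments meet the threshold.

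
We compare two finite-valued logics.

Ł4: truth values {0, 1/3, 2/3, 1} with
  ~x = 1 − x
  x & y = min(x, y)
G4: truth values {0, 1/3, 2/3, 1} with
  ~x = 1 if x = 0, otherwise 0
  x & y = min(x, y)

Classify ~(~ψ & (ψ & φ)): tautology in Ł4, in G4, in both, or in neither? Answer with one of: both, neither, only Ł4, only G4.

only G4

In Ł4: at φ = 1/3, ψ = 1/3 the value is 2/3 — not a tautology.
In G4: every assignment gives 1 — tautology.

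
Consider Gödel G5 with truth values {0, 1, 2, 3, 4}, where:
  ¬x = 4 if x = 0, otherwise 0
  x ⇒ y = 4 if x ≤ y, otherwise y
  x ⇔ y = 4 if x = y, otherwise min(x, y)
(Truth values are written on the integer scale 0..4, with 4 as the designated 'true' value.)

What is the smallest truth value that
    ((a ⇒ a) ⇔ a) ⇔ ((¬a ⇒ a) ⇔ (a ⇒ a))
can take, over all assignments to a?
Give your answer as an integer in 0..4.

Take a = 1:
a ⇒ a = 1 ⇒ 1 = 4
(a ⇒ a) ⇔ a = 4 ⇔ 1 = 1
¬a = ¬1 = 0
¬a ⇒ a = 0 ⇒ 1 = 4
a ⇒ a = 1 ⇒ 1 = 4
(¬a ⇒ a) ⇔ (a ⇒ a) = 4 ⇔ 4 = 4
((a ⇒ a) ⇔ a) ⇔ ((¬a ⇒ a) ⇔ (a ⇒ a)) = 1 ⇔ 4 = 1
No assignment yields a value below 1, so this is the minimum.

1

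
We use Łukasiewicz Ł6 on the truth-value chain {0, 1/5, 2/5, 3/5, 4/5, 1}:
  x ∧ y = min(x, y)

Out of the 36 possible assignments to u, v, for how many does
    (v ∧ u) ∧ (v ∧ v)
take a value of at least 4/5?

4

value 1: 1 assignment (counts)
value 4/5: 3 assignments (counts)
value 3/5: 5 assignments
value 2/5: 7 assignments
value 1/5: 9 assignments
value 0: 11 assignments
So 4 of the 36 assignments meet the threshold.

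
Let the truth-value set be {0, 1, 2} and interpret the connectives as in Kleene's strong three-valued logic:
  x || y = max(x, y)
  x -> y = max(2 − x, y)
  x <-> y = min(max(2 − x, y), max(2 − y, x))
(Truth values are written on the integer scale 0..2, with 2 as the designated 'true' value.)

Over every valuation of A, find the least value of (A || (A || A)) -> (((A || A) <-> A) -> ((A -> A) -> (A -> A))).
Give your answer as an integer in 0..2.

1

Take A = 1:
A || A = 1 || 1 = 1
A || (A || A) = 1 || 1 = 1
A || A = 1 || 1 = 1
(A || A) <-> A = 1 <-> 1 = 1
A -> A = 1 -> 1 = 1
A -> A = 1 -> 1 = 1
(A -> A) -> (A -> A) = 1 -> 1 = 1
((A || A) <-> A) -> ((A -> A) -> (A -> A)) = 1 -> 1 = 1
(A || (A || A)) -> (((A || A) <-> A) -> ((A -> A) -> (A -> A))) = 1 -> 1 = 1
No assignment yields a value below 1, so this is the minimum.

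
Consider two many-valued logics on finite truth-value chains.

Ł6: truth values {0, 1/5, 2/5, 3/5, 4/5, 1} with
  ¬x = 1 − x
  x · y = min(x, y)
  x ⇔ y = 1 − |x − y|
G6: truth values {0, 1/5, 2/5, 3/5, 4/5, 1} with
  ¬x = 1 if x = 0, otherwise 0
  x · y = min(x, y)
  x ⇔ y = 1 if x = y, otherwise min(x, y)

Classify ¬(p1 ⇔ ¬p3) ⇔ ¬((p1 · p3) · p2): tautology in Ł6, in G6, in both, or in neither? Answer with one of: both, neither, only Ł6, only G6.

neither

In Ł6: at p1 = 0, p2 = 0, p3 = 1/5 the value is 4/5 — not a tautology.
In G6: at p1 = 0, p2 = 0, p3 = 1/5 the value is 0 — not a tautology.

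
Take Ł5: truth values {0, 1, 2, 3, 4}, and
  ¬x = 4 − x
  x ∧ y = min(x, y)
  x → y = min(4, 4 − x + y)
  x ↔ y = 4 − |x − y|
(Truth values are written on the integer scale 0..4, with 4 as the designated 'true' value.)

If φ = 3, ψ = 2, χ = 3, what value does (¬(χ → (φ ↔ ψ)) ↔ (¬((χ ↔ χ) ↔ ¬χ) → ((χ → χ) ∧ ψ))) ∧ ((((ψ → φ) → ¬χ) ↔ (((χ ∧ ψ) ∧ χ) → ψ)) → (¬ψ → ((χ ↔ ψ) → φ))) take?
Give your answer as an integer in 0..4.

1

φ ↔ ψ = 3 ↔ 2 = 3
χ → (φ ↔ ψ) = 3 → 3 = 4
¬(χ → (φ ↔ ψ)) = ¬4 = 0
χ ↔ χ = 3 ↔ 3 = 4
¬χ = ¬3 = 1
(χ ↔ χ) ↔ ¬χ = 4 ↔ 1 = 1
¬((χ ↔ χ) ↔ ¬χ) = ¬1 = 3
χ → χ = 3 → 3 = 4
(χ → χ) ∧ ψ = 4 ∧ 2 = 2
¬((χ ↔ χ) ↔ ¬χ) → ((χ → χ) ∧ ψ) = 3 → 2 = 3
¬(χ → (φ ↔ ψ)) ↔ (¬((χ ↔ χ) ↔ ¬χ) → ((χ → χ) ∧ ψ)) = 0 ↔ 3 = 1
ψ → φ = 2 → 3 = 4
¬χ = ¬3 = 1
(ψ → φ) → ¬χ = 4 → 1 = 1
χ ∧ ψ = 3 ∧ 2 = 2
(χ ∧ ψ) ∧ χ = 2 ∧ 3 = 2
((χ ∧ ψ) ∧ χ) → ψ = 2 → 2 = 4
((ψ → φ) → ¬χ) ↔ (((χ ∧ ψ) ∧ χ) → ψ) = 1 ↔ 4 = 1
¬ψ = ¬2 = 2
χ ↔ ψ = 3 ↔ 2 = 3
(χ ↔ ψ) → φ = 3 → 3 = 4
¬ψ → ((χ ↔ ψ) → φ) = 2 → 4 = 4
(((ψ → φ) → ¬χ) ↔ (((χ ∧ ψ) ∧ χ) → ψ)) → (¬ψ → ((χ ↔ ψ) → φ)) = 1 → 4 = 4
(¬(χ → (φ ↔ ψ)) ↔ (¬((χ ↔ χ) ↔ ¬χ) → ((χ → χ) ∧ ψ))) ∧ ((((ψ → φ) → ¬χ) ↔ (((χ ∧ ψ) ∧ χ) → ψ)) → (¬ψ → ((χ ↔ ψ) → φ))) = 1 ∧ 4 = 1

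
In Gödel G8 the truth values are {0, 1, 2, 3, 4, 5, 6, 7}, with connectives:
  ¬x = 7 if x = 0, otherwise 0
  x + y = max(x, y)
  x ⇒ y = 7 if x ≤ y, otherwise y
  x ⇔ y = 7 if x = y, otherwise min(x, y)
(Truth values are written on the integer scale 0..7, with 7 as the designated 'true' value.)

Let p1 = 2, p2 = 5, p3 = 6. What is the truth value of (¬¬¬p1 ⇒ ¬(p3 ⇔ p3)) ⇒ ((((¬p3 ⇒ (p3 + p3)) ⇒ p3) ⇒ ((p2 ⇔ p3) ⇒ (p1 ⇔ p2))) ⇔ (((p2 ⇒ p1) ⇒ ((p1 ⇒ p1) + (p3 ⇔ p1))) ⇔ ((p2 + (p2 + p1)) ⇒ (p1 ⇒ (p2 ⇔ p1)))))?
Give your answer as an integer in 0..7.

2

¬p1 = ¬2 = 0
¬¬p1 = ¬0 = 7
¬¬¬p1 = ¬7 = 0
p3 ⇔ p3 = 6 ⇔ 6 = 7
¬(p3 ⇔ p3) = ¬7 = 0
¬¬¬p1 ⇒ ¬(p3 ⇔ p3) = 0 ⇒ 0 = 7
¬p3 = ¬6 = 0
p3 + p3 = 6 + 6 = 6
¬p3 ⇒ (p3 + p3) = 0 ⇒ 6 = 7
(¬p3 ⇒ (p3 + p3)) ⇒ p3 = 7 ⇒ 6 = 6
p2 ⇔ p3 = 5 ⇔ 6 = 5
p1 ⇔ p2 = 2 ⇔ 5 = 2
(p2 ⇔ p3) ⇒ (p1 ⇔ p2) = 5 ⇒ 2 = 2
((¬p3 ⇒ (p3 + p3)) ⇒ p3) ⇒ ((p2 ⇔ p3) ⇒ (p1 ⇔ p2)) = 6 ⇒ 2 = 2
p2 ⇒ p1 = 5 ⇒ 2 = 2
p1 ⇒ p1 = 2 ⇒ 2 = 7
p3 ⇔ p1 = 6 ⇔ 2 = 2
(p1 ⇒ p1) + (p3 ⇔ p1) = 7 + 2 = 7
(p2 ⇒ p1) ⇒ ((p1 ⇒ p1) + (p3 ⇔ p1)) = 2 ⇒ 7 = 7
p2 + p1 = 5 + 2 = 5
p2 + (p2 + p1) = 5 + 5 = 5
p2 ⇔ p1 = 5 ⇔ 2 = 2
p1 ⇒ (p2 ⇔ p1) = 2 ⇒ 2 = 7
(p2 + (p2 + p1)) ⇒ (p1 ⇒ (p2 ⇔ p1)) = 5 ⇒ 7 = 7
((p2 ⇒ p1) ⇒ ((p1 ⇒ p1) + (p3 ⇔ p1))) ⇔ ((p2 + (p2 + p1)) ⇒ (p1 ⇒ (p2 ⇔ p1))) = 7 ⇔ 7 = 7
(((¬p3 ⇒ (p3 + p3)) ⇒ p3) ⇒ ((p2 ⇔ p3) ⇒ (p1 ⇔ p2))) ⇔ (((p2 ⇒ p1) ⇒ ((p1 ⇒ p1) + (p3 ⇔ p1))) ⇔ ((p2 + (p2 + p1)) ⇒ (p1 ⇒ (p2 ⇔ p1)))) = 2 ⇔ 7 = 2
(¬¬¬p1 ⇒ ¬(p3 ⇔ p3)) ⇒ ((((¬p3 ⇒ (p3 + p3)) ⇒ p3) ⇒ ((p2 ⇔ p3) ⇒ (p1 ⇔ p2))) ⇔ (((p2 ⇒ p1) ⇒ ((p1 ⇒ p1) + (p3 ⇔ p1))) ⇔ ((p2 + (p2 + p1)) ⇒ (p1 ⇒ (p2 ⇔ p1))))) = 7 ⇒ 2 = 2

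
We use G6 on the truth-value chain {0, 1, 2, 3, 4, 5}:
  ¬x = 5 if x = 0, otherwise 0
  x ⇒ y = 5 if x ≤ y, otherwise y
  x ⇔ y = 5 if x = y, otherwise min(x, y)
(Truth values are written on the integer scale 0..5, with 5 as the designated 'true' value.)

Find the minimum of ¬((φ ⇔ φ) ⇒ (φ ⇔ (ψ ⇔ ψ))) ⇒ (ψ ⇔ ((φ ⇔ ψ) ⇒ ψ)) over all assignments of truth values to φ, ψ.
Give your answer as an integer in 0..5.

1

Take φ = 0, ψ = 1:
φ ⇔ φ = 0 ⇔ 0 = 5
ψ ⇔ ψ = 1 ⇔ 1 = 5
φ ⇔ (ψ ⇔ ψ) = 0 ⇔ 5 = 0
(φ ⇔ φ) ⇒ (φ ⇔ (ψ ⇔ ψ)) = 5 ⇒ 0 = 0
¬((φ ⇔ φ) ⇒ (φ ⇔ (ψ ⇔ ψ))) = ¬0 = 5
φ ⇔ ψ = 0 ⇔ 1 = 0
(φ ⇔ ψ) ⇒ ψ = 0 ⇒ 1 = 5
ψ ⇔ ((φ ⇔ ψ) ⇒ ψ) = 1 ⇔ 5 = 1
¬((φ ⇔ φ) ⇒ (φ ⇔ (ψ ⇔ ψ))) ⇒ (ψ ⇔ ((φ ⇔ ψ) ⇒ ψ)) = 5 ⇒ 1 = 1
No assignment yields a value below 1, so this is the minimum.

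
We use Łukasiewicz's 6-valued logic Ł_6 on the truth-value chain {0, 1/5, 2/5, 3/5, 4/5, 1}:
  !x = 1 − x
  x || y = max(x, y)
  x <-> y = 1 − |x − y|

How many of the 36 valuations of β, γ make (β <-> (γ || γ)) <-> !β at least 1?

value 1: 8 assignments (counts)
value 4/5: 10 assignments
value 3/5: 7 assignments
value 2/5: 6 assignments
value 1/5: 3 assignments
value 0: 2 assignments
So 8 of the 36 assignments meet the threshold.

8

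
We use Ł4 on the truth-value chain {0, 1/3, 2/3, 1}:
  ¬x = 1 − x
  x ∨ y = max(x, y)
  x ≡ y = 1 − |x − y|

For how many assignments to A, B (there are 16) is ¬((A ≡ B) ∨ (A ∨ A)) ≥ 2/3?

A = 0, B = 0 ↦ 0  <
A = 0, B = 1/3 ↦ 1/3  <
A = 0, B = 2/3 ↦ 2/3  ≥
A = 0, B = 1 ↦ 1  ≥
A = 1/3, B = 0 ↦ 1/3  <
A = 1/3, B = 1/3 ↦ 0  <
A = 1/3, B = 2/3 ↦ 1/3  <
A = 1/3, B = 1 ↦ 2/3  ≥
A = 2/3, B = 0 ↦ 1/3  <
A = 2/3, B = 1/3 ↦ 1/3  <
A = 2/3, B = 2/3 ↦ 0  <
A = 2/3, B = 1 ↦ 1/3  <
A = 1, B = 0 ↦ 0  <
A = 1, B = 1/3 ↦ 0  <
A = 1, B = 2/3 ↦ 0  <
A = 1, B = 1 ↦ 0  <
So 3 of the 16 assignments meet the threshold.

3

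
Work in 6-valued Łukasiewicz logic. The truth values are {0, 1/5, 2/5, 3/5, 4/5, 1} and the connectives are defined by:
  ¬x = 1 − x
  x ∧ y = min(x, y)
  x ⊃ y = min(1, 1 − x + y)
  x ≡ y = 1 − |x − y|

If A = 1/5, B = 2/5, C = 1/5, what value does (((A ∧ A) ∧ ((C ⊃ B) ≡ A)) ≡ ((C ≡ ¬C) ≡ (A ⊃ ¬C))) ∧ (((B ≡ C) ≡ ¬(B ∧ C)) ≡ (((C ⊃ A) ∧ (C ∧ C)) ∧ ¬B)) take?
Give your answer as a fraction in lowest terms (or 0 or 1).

A ∧ A = 1/5 ∧ 1/5 = 1/5
C ⊃ B = 1/5 ⊃ 2/5 = 1
(C ⊃ B) ≡ A = 1 ≡ 1/5 = 1/5
(A ∧ A) ∧ ((C ⊃ B) ≡ A) = 1/5 ∧ 1/5 = 1/5
¬C = ¬1/5 = 4/5
C ≡ ¬C = 1/5 ≡ 4/5 = 2/5
¬C = ¬1/5 = 4/5
A ⊃ ¬C = 1/5 ⊃ 4/5 = 1
(C ≡ ¬C) ≡ (A ⊃ ¬C) = 2/5 ≡ 1 = 2/5
((A ∧ A) ∧ ((C ⊃ B) ≡ A)) ≡ ((C ≡ ¬C) ≡ (A ⊃ ¬C)) = 1/5 ≡ 2/5 = 4/5
B ≡ C = 2/5 ≡ 1/5 = 4/5
B ∧ C = 2/5 ∧ 1/5 = 1/5
¬(B ∧ C) = ¬1/5 = 4/5
(B ≡ C) ≡ ¬(B ∧ C) = 4/5 ≡ 4/5 = 1
C ⊃ A = 1/5 ⊃ 1/5 = 1
C ∧ C = 1/5 ∧ 1/5 = 1/5
(C ⊃ A) ∧ (C ∧ C) = 1 ∧ 1/5 = 1/5
¬B = ¬2/5 = 3/5
((C ⊃ A) ∧ (C ∧ C)) ∧ ¬B = 1/5 ∧ 3/5 = 1/5
((B ≡ C) ≡ ¬(B ∧ C)) ≡ (((C ⊃ A) ∧ (C ∧ C)) ∧ ¬B) = 1 ≡ 1/5 = 1/5
(((A ∧ A) ∧ ((C ⊃ B) ≡ A)) ≡ ((C ≡ ¬C) ≡ (A ⊃ ¬C))) ∧ (((B ≡ C) ≡ ¬(B ∧ C)) ≡ (((C ⊃ A) ∧ (C ∧ C)) ∧ ¬B)) = 4/5 ∧ 1/5 = 1/5

1/5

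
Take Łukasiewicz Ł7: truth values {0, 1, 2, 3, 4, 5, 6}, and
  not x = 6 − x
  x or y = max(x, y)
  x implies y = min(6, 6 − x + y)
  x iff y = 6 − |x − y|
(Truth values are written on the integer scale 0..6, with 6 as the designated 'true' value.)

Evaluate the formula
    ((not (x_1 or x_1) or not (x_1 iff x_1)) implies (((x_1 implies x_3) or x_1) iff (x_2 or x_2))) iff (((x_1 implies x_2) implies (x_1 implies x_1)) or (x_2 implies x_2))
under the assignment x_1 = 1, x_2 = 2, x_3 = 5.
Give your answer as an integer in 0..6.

x_1 or x_1 = 1 or 1 = 1
not (x_1 or x_1) = not 1 = 5
x_1 iff x_1 = 1 iff 1 = 6
not (x_1 iff x_1) = not 6 = 0
not (x_1 or x_1) or not (x_1 iff x_1) = 5 or 0 = 5
x_1 implies x_3 = 1 implies 5 = 6
(x_1 implies x_3) or x_1 = 6 or 1 = 6
x_2 or x_2 = 2 or 2 = 2
((x_1 implies x_3) or x_1) iff (x_2 or x_2) = 6 iff 2 = 2
(not (x_1 or x_1) or not (x_1 iff x_1)) implies (((x_1 implies x_3) or x_1) iff (x_2 or x_2)) = 5 implies 2 = 3
x_1 implies x_2 = 1 implies 2 = 6
x_1 implies x_1 = 1 implies 1 = 6
(x_1 implies x_2) implies (x_1 implies x_1) = 6 implies 6 = 6
x_2 implies x_2 = 2 implies 2 = 6
((x_1 implies x_2) implies (x_1 implies x_1)) or (x_2 implies x_2) = 6 or 6 = 6
((not (x_1 or x_1) or not (x_1 iff x_1)) implies (((x_1 implies x_3) or x_1) iff (x_2 or x_2))) iff (((x_1 implies x_2) implies (x_1 implies x_1)) or (x_2 implies x_2)) = 3 iff 6 = 3

3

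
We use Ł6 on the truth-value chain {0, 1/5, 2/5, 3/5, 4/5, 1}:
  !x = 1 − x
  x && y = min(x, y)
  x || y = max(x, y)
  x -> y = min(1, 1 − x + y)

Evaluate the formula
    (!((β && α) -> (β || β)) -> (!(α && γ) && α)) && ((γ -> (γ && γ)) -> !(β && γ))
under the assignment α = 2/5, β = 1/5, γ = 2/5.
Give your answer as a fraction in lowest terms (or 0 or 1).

β && α = 1/5 && 2/5 = 1/5
β || β = 1/5 || 1/5 = 1/5
(β && α) -> (β || β) = 1/5 -> 1/5 = 1
!((β && α) -> (β || β)) = !1 = 0
α && γ = 2/5 && 2/5 = 2/5
!(α && γ) = !2/5 = 3/5
!(α && γ) && α = 3/5 && 2/5 = 2/5
!((β && α) -> (β || β)) -> (!(α && γ) && α) = 0 -> 2/5 = 1
γ && γ = 2/5 && 2/5 = 2/5
γ -> (γ && γ) = 2/5 -> 2/5 = 1
β && γ = 1/5 && 2/5 = 1/5
!(β && γ) = !1/5 = 4/5
(γ -> (γ && γ)) -> !(β && γ) = 1 -> 4/5 = 4/5
(!((β && α) -> (β || β)) -> (!(α && γ) && α)) && ((γ -> (γ && γ)) -> !(β && γ)) = 1 && 4/5 = 4/5

4/5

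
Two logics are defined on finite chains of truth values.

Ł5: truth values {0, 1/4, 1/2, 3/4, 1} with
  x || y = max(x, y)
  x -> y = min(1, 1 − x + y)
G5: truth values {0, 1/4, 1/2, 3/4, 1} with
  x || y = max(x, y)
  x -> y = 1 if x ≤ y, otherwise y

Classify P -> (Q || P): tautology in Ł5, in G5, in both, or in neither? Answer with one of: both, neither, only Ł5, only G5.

In Ł5: every assignment gives 1 — tautology.
In G5: every assignment gives 1 — tautology.

both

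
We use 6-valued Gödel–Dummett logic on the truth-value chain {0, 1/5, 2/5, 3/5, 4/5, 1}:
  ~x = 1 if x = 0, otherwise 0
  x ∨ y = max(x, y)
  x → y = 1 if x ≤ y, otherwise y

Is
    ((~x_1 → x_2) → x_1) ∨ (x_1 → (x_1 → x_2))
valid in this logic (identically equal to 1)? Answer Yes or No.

Counterexample: take x_1 = 1/5, x_2 = 0.
~x_1 = ~1/5 = 0
~x_1 → x_2 = 0 → 0 = 1
(~x_1 → x_2) → x_1 = 1 → 1/5 = 1/5
x_1 → x_2 = 1/5 → 0 = 0
x_1 → (x_1 → x_2) = 1/5 → 0 = 0
((~x_1 → x_2) → x_1) ∨ (x_1 → (x_1 → x_2)) = 1/5 ∨ 0 = 1/5
This gives 1/5 ≠ 1.

No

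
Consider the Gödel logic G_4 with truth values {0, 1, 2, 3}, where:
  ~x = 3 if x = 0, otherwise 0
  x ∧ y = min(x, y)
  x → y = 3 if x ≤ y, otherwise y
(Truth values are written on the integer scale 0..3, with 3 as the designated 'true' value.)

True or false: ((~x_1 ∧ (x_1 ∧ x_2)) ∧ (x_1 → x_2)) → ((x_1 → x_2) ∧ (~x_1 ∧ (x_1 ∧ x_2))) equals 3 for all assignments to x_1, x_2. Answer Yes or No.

Yes

x_1 = 0, x_2 = 0 ↦ 3
x_1 = 0, x_2 = 1 ↦ 3
x_1 = 0, x_2 = 2 ↦ 3
x_1 = 0, x_2 = 3 ↦ 3
x_1 = 1, x_2 = 0 ↦ 3
x_1 = 1, x_2 = 1 ↦ 3
x_1 = 1, x_2 = 2 ↦ 3
x_1 = 1, x_2 = 3 ↦ 3
x_1 = 2, x_2 = 0 ↦ 3
x_1 = 2, x_2 = 1 ↦ 3
x_1 = 2, x_2 = 2 ↦ 3
x_1 = 2, x_2 = 3 ↦ 3
x_1 = 3, x_2 = 0 ↦ 3
x_1 = 3, x_2 = 1 ↦ 3
x_1 = 3, x_2 = 2 ↦ 3
x_1 = 3, x_2 = 3 ↦ 3
Every assignment gives a value ≥ 3.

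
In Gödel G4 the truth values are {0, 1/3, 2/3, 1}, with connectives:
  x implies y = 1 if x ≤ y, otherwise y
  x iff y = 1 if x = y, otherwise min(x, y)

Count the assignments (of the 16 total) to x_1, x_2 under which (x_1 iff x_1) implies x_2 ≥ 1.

x_1 = 0, x_2 = 0 ↦ 0  <
x_1 = 0, x_2 = 1/3 ↦ 1/3  <
x_1 = 0, x_2 = 2/3 ↦ 2/3  <
x_1 = 0, x_2 = 1 ↦ 1  ≥
x_1 = 1/3, x_2 = 0 ↦ 0  <
x_1 = 1/3, x_2 = 1/3 ↦ 1/3  <
x_1 = 1/3, x_2 = 2/3 ↦ 2/3  <
x_1 = 1/3, x_2 = 1 ↦ 1  ≥
x_1 = 2/3, x_2 = 0 ↦ 0  <
x_1 = 2/3, x_2 = 1/3 ↦ 1/3  <
x_1 = 2/3, x_2 = 2/3 ↦ 2/3  <
x_1 = 2/3, x_2 = 1 ↦ 1  ≥
x_1 = 1, x_2 = 0 ↦ 0  <
x_1 = 1, x_2 = 1/3 ↦ 1/3  <
x_1 = 1, x_2 = 2/3 ↦ 2/3  <
x_1 = 1, x_2 = 1 ↦ 1  ≥
So 4 of the 16 assignments meet the threshold.

4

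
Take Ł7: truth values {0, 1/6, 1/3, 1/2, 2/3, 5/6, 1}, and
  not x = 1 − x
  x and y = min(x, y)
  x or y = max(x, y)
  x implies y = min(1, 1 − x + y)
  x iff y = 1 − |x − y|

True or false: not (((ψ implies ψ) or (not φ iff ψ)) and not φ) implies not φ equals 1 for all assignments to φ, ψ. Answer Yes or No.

No

Counterexample: take φ = 2/3, ψ = 0.
ψ implies ψ = 0 implies 0 = 1
not φ = not 2/3 = 1/3
not φ iff ψ = 1/3 iff 0 = 2/3
(ψ implies ψ) or (not φ iff ψ) = 1 or 2/3 = 1
not φ = not 2/3 = 1/3
((ψ implies ψ) or (not φ iff ψ)) and not φ = 1 and 1/3 = 1/3
not (((ψ implies ψ) or (not φ iff ψ)) and not φ) = not 1/3 = 2/3
not (((ψ implies ψ) or (not φ iff ψ)) and not φ) implies not φ = 2/3 implies 1/3 = 2/3
This gives 2/3 ≠ 1.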